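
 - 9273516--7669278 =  - 1604238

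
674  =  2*337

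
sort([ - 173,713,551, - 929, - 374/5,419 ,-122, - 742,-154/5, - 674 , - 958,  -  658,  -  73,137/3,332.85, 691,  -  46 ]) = [ - 958,  -  929 ,  -  742, -674,-658, - 173, - 122, - 374/5,  -  73,  -  46,  -  154/5, 137/3,332.85,419,551,691,713 ] 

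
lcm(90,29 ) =2610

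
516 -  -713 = 1229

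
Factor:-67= - 67^1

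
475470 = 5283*90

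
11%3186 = 11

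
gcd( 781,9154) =1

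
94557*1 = 94557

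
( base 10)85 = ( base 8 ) 125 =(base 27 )34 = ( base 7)151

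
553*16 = 8848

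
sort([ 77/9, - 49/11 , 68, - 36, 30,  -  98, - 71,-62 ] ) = [-98, - 71, - 62, - 36  ,  -  49/11 , 77/9,30, 68]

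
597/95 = 597/95 =6.28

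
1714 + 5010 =6724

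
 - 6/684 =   -  1/114 = -0.01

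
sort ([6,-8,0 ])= [ - 8, 0, 6] 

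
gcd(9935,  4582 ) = 1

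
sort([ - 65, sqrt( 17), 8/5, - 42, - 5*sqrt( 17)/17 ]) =[ - 65, -42,  -  5*sqrt ( 17)/17, 8/5, sqrt ( 17 )]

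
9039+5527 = 14566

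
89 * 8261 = 735229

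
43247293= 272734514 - 229487221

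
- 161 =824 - 985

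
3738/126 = 29+2/3 = 29.67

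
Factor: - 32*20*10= - 2^8*5^2 = - 6400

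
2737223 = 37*73979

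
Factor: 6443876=2^2*1610969^1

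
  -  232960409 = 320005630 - 552966039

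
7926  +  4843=12769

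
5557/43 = 129 + 10/43 = 129.23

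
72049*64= 4611136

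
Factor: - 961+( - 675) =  - 1636 = - 2^2*409^1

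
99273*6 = 595638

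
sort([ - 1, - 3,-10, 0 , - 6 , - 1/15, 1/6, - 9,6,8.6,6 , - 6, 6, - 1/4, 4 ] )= [ - 10, - 9, - 6, - 6, - 3, - 1, - 1/4, - 1/15,  0, 1/6,4,6 , 6, 6,8.6]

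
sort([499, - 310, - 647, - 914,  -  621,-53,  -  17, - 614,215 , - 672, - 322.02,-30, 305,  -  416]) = [ - 914,  -  672, - 647, - 621, - 614, - 416, - 322.02,  -  310, - 53,  -  30, - 17, 215, 305, 499 ]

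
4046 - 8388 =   -  4342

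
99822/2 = 49911 = 49911.00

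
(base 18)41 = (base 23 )34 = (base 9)81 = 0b1001001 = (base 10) 73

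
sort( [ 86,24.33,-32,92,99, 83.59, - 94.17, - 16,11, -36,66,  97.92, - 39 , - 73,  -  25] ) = [-94.17, - 73, - 39, - 36, - 32,-25, - 16,11, 24.33,66, 83.59, 86, 92,97.92 , 99] 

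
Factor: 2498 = 2^1* 1249^1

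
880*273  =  240240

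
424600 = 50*8492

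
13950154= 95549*146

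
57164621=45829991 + 11334630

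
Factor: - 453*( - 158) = 2^1*3^1*79^1*151^1=71574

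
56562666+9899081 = 66461747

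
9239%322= 223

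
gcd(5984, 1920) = 32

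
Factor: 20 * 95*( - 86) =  - 2^3*5^2*19^1 * 43^1 = - 163400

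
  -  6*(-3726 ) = 22356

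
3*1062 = 3186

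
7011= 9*779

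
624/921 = 208/307 = 0.68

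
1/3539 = 1/3539 = 0.00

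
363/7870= 363/7870= 0.05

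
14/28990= 7/14495  =  0.00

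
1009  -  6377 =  - 5368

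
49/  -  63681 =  - 1 + 63632/63681 = - 0.00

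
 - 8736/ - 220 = 39 + 39/55 = 39.71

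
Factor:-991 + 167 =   -  2^3 * 103^1=- 824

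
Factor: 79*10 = 2^1*5^1*79^1= 790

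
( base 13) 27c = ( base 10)441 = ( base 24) i9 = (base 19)144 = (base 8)671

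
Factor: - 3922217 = -13^1*73^1*4133^1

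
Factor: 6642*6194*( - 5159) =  - 212244087132 = -2^2*3^4*7^1*11^1 *19^1*41^1 * 67^1*163^1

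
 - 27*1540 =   -  41580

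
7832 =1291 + 6541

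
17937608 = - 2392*( - 7499) 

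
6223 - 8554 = - 2331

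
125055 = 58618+66437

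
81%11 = 4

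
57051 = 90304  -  33253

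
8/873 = 8/873 = 0.01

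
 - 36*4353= - 156708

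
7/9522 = 7/9522  =  0.00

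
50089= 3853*13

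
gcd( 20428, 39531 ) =1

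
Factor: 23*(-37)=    - 851 = -23^1* 37^1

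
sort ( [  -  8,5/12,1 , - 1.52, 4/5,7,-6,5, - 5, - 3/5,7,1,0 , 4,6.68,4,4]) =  [ - 8, - 6, - 5,  -  1.52, - 3/5,0, 5/12,4/5,  1 , 1,  4,4,  4,  5,6.68,7, 7]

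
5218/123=5218/123 = 42.42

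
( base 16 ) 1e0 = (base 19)165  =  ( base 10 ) 480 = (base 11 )3a7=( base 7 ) 1254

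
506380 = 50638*10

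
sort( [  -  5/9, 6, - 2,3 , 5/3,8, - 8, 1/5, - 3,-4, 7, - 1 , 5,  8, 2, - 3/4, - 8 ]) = [ - 8, - 8, - 4, - 3, - 2,- 1, -3/4,-5/9, 1/5, 5/3, 2,3 , 5, 6, 7, 8, 8] 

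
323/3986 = 323/3986= 0.08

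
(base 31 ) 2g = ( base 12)66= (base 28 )2m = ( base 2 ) 1001110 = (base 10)78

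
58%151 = 58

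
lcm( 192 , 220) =10560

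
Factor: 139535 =5^1*11^1 * 43^1*59^1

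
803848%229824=114376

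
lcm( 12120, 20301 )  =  812040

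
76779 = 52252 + 24527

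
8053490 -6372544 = 1680946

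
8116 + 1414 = 9530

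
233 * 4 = 932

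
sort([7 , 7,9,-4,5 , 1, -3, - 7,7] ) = [ - 7, - 4, - 3,1 , 5, 7,7, 7,9 ]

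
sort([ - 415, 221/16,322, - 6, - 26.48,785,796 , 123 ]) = [ - 415, - 26.48, - 6,221/16, 123,322,785,  796 ] 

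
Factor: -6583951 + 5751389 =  - 832562 = -2^1*416281^1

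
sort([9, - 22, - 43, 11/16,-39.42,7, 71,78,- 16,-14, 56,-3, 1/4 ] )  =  [ - 43 , - 39.42 , - 22, - 16, - 14, -3, 1/4, 11/16, 7,9,56,71, 78 ] 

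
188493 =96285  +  92208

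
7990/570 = 14 + 1/57 = 14.02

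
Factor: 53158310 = 2^1*5^1*79^1*67289^1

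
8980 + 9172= 18152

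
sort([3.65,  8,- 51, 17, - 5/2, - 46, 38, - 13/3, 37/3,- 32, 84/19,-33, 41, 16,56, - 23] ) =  [- 51, - 46, - 33, - 32, - 23, - 13/3, - 5/2,3.65, 84/19,8, 37/3, 16,17,38,41, 56]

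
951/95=10  +  1/95 = 10.01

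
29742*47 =1397874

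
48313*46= 2222398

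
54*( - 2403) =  - 129762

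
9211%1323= 1273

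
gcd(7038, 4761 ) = 207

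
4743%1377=612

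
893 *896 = 800128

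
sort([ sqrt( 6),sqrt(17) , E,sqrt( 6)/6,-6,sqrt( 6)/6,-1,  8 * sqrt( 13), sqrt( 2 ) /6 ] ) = [- 6 , - 1,sqrt(2) /6,sqrt ( 6 ) /6, sqrt( 6) /6, sqrt( 6 ),E, sqrt( 17), 8*sqrt (13) ]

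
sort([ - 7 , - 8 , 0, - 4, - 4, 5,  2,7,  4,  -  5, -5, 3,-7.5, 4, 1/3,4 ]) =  [ - 8, - 7.5, - 7, -5, - 5,- 4, - 4, 0, 1/3 , 2, 3, 4,4,4,5,  7]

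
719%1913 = 719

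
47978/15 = 3198 + 8/15 = 3198.53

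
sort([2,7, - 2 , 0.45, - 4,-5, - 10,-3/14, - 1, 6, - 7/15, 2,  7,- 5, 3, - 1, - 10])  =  [ - 10, - 10, - 5,- 5, - 4, - 2, - 1, - 1, - 7/15,-3/14, 0.45,2,  2, 3,6, 7 , 7]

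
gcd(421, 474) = 1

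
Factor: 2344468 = 2^2*7^1*31^1*37^1 * 73^1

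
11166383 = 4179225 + 6987158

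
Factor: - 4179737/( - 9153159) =3^(-1) * 59^1* 1051^(  -  1)*2903^( - 1)*70843^1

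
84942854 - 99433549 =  - 14490695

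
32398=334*97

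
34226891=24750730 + 9476161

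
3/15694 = 3/15694  =  0.00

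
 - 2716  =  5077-7793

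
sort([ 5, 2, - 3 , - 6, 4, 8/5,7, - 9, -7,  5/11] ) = [ - 9, - 7, - 6, - 3, 5/11,8/5, 2,  4, 5, 7]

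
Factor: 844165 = 5^1 * 7^1 * 89^1*271^1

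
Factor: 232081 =232081^1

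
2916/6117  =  972/2039 = 0.48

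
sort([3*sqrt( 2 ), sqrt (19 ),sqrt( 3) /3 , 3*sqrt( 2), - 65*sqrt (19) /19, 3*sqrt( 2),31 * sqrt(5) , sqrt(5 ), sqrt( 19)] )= [-65*sqrt( 19)/19 , sqrt( 3)/3, sqrt( 5), 3*sqrt(2), 3*sqrt(2 ), 3*sqrt( 2 ), sqrt(19),sqrt( 19 ), 31*sqrt( 5 )]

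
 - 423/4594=-423/4594=- 0.09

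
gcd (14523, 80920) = 1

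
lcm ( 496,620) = 2480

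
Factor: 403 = 13^1*31^1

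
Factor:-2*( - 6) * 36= 2^4*3^3 =432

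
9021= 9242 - 221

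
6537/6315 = 1  +  74/2105= 1.04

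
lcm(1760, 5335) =170720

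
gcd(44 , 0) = 44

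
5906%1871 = 293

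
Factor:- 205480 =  - 2^3*5^1*11^1*467^1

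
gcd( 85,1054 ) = 17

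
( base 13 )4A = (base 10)62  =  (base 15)42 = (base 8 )76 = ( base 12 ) 52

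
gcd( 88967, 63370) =1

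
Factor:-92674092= - 2^2 * 3^1 * 7^2  *397^2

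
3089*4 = 12356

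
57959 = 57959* 1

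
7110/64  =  3555/32 = 111.09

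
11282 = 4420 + 6862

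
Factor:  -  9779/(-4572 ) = 77/36 = 2^( - 2 )*3^ ( - 2)*7^1*11^1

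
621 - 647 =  - 26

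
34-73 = - 39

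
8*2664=21312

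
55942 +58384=114326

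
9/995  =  9/995 = 0.01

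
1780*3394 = 6041320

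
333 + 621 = 954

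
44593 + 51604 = 96197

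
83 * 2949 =244767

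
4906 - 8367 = -3461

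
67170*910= 61124700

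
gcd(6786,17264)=26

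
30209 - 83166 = - 52957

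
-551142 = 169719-720861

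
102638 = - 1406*( - 73 )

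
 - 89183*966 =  - 86150778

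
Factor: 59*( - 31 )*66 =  - 120714 = - 2^1*3^1*11^1*31^1*59^1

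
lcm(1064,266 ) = 1064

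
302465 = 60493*5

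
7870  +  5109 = 12979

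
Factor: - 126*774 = - 97524  =  - 2^2*3^4*7^1 * 43^1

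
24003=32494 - 8491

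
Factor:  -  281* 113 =-113^1*281^1 = -31753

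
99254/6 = 49627/3 = 16542.33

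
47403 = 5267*9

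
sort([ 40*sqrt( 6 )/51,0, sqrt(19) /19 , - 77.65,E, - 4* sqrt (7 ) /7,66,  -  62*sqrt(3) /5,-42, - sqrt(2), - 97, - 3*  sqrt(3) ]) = [ - 97, - 77.65, - 42, - 62*sqrt(  3)/5, - 3*sqrt( 3 ), - 4*sqrt(7)/7 ,-sqrt ( 2), 0,sqrt ( 19 )/19, 40*sqrt(6 )/51,E , 66]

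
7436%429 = 143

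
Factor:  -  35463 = -3^1*11821^1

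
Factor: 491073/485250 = 253/250  =  2^( - 1 ) * 5^( - 3)*11^1*23^1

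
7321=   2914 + 4407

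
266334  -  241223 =25111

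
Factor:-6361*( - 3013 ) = 19165693 = 23^1*131^1*6361^1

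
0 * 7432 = 0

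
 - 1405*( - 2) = 2810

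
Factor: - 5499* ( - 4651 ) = 3^2*13^1 * 47^1*4651^1 =25575849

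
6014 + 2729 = 8743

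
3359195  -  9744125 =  - 6384930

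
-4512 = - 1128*4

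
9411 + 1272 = 10683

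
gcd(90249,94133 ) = 1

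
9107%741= 215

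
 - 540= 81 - 621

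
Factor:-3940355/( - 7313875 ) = 788071/1462775 = 5^ ( - 2) * 58511^(-1)*788071^1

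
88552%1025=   402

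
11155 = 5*2231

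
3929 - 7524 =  - 3595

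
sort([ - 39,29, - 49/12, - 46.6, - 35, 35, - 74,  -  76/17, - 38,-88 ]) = [ - 88, - 74, - 46.6, - 39,-38, - 35  , - 76/17, - 49/12, 29,35]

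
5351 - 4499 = 852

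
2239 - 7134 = - 4895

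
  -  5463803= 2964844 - 8428647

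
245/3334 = 245/3334 = 0.07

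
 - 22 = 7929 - 7951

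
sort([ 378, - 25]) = [ - 25, 378]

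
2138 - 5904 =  - 3766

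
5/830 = 1/166 = 0.01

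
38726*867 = 33575442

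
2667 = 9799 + -7132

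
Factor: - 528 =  - 2^4*3^1*11^1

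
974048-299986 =674062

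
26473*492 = 13024716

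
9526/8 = 1190 + 3/4=1190.75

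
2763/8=2763/8=345.38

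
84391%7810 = 6291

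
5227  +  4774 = 10001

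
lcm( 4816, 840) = 72240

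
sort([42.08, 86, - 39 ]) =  [ - 39,42.08,86]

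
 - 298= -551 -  - 253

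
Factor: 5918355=3^2* 5^1*131519^1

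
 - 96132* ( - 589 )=56621748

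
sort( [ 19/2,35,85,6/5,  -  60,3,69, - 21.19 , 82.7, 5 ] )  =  [ - 60,  -  21.19,6/5, 3,5,19/2,35, 69,82.7, 85] 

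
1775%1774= 1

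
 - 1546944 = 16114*( - 96 ) 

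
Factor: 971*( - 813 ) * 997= - 787054731=- 3^1 * 271^1*971^1*997^1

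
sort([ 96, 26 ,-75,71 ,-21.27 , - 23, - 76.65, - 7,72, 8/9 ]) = [  -  76.65, - 75,  -  23, - 21.27,-7, 8/9, 26, 71,72, 96]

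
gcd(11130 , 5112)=6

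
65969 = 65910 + 59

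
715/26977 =715/26977  =  0.03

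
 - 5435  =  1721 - 7156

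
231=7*33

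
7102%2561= 1980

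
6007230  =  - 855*( - 7026) 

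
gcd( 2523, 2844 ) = 3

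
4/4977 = 4/4977 = 0.00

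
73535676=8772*8383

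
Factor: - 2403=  - 3^3*89^1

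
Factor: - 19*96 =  - 1824=- 2^5*3^1*19^1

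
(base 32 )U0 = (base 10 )960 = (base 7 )2541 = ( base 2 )1111000000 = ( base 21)23f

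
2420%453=155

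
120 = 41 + 79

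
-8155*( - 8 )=65240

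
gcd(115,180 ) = 5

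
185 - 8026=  - 7841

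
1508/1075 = 1 + 433/1075 = 1.40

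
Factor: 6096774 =2^1  *  3^1*137^1*7417^1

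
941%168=101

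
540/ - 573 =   -  1 + 11/191 = - 0.94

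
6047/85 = 6047/85 = 71.14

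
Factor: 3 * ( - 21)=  - 63 = - 3^2*7^1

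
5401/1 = 5401 = 5401.00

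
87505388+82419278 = 169924666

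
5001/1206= 1667/402 = 4.15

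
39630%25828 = 13802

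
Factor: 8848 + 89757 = 5^1*13^1*37^1*41^1=98605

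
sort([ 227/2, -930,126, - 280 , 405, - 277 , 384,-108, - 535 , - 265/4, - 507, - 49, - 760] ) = [ - 930, - 760, - 535, - 507, - 280, - 277, - 108, - 265/4, - 49 , 227/2, 126,384, 405] 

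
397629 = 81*4909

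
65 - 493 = -428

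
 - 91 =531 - 622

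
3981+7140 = 11121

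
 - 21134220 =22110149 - 43244369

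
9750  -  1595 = 8155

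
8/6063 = 8/6063 = 0.00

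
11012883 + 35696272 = 46709155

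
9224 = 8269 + 955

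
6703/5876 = 6703/5876  =  1.14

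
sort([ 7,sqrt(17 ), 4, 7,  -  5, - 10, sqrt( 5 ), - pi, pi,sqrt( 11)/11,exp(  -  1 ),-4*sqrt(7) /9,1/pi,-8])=[-10, - 8,  -  5,-pi, -4*sqrt( 7)/9, sqrt(11 )/11,1/pi,  exp( - 1 ),sqrt(5 ), pi,4,sqrt( 17) , 7,7]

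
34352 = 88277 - 53925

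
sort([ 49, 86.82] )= [ 49,  86.82] 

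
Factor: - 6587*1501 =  - 7^1*19^1 * 79^1*941^1 = - 9887087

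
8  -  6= 2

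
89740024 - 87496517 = 2243507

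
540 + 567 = 1107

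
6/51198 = 1/8533  =  0.00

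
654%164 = 162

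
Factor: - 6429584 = -2^4*7^2 *59^1 *139^1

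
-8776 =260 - 9036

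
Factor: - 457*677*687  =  -3^1 * 229^1 * 457^1*677^1 = -212550243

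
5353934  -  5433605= - 79671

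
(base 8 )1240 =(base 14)360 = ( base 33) KC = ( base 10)672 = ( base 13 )3c9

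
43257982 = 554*78083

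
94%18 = 4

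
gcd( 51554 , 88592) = 2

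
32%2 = 0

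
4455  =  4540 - 85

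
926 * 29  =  26854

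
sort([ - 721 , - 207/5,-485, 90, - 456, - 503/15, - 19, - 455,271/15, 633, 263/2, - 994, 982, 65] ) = [ - 994, - 721, - 485, - 456,-455, - 207/5, - 503/15, - 19, 271/15,  65 , 90,263/2,633,  982 ]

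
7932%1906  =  308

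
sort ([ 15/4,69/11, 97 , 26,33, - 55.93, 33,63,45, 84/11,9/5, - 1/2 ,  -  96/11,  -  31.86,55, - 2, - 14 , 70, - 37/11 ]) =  [-55.93,-31.86 , - 14, - 96/11,  -  37/11, - 2,  -  1/2, 9/5 , 15/4,69/11,84/11,  26, 33,33 , 45,  55 , 63,  70,97 ]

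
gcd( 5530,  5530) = 5530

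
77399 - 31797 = 45602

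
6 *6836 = 41016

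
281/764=281/764 = 0.37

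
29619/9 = 3291 = 3291.00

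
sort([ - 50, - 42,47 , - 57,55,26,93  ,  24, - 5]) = [ - 57, - 50,-42, - 5,24,  26, 47,55,93] 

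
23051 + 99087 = 122138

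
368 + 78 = 446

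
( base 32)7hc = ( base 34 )6n6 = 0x1e2c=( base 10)7724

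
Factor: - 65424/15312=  - 11^( - 1 )*47^1 = -47/11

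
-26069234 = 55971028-82040262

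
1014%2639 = 1014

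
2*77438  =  154876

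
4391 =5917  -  1526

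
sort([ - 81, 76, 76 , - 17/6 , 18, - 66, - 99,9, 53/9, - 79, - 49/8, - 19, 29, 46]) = [ -99,-81, - 79 ,-66,-19, - 49/8 , - 17/6,  53/9,9,  18,29, 46, 76, 76 ]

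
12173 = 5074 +7099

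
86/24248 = 43/12124= 0.00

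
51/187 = 3/11=0.27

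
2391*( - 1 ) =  - 2391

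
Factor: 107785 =5^1*21557^1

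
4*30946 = 123784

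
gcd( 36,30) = 6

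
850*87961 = 74766850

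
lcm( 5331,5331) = 5331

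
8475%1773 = 1383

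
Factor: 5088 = 2^5 * 3^1*53^1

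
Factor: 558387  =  3^3* 20681^1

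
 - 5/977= - 5/977 = - 0.01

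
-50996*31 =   -  1580876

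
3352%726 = 448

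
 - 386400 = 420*( - 920 ) 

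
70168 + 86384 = 156552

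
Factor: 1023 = 3^1*11^1*31^1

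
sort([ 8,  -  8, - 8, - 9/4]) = [ - 8,- 8,-9/4, 8 ]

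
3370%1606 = 158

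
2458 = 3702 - 1244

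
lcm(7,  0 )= 0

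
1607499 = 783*2053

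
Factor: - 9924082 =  - 2^1*7^1*307^1 * 2309^1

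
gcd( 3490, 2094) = 698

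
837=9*93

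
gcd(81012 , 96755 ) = 1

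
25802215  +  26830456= 52632671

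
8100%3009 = 2082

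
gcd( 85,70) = 5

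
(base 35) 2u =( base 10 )100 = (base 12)84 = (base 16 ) 64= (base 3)10201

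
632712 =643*984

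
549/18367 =549/18367= 0.03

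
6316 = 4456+1860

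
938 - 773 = 165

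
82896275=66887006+16009269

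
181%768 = 181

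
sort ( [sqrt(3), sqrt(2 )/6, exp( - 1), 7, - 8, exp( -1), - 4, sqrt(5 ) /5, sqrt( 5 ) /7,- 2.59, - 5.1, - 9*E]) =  [ - 9*E, - 8, - 5.1, -4, - 2.59, sqrt( 2)/6,  sqrt( 5 ) /7,exp( - 1), exp( - 1 ), sqrt(5)/5,sqrt( 3),7]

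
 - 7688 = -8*961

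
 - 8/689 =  - 8/689 = - 0.01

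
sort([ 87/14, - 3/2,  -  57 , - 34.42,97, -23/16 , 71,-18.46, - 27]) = [ - 57,  -  34.42, - 27,  -  18.46, - 3/2,-23/16,87/14,  71,  97]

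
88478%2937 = 368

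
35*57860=2025100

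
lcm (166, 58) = 4814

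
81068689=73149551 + 7919138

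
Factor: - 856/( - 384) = 2^(-4)*3^( - 1 )*107^1 = 107/48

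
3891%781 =767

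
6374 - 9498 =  - 3124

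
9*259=2331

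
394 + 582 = 976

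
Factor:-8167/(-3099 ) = 3^(-1 )*1033^(-1 )*8167^1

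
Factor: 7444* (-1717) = - 2^2 * 17^1 * 101^1*1861^1=-12781348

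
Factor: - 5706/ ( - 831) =2^1*3^1*277^(-1 )*317^1 = 1902/277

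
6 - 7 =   -  1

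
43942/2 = 21971 = 21971.00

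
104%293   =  104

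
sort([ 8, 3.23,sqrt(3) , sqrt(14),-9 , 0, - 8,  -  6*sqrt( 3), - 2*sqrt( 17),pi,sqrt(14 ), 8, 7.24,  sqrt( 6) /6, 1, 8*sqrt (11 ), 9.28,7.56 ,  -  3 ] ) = [ - 6*sqrt( 3),-9, - 2*sqrt ( 17 ), - 8,  -  3, 0 , sqrt (6)/6 , 1, sqrt (3) , pi, 3.23, sqrt ( 14 ), sqrt( 14),7.24, 7.56, 8, 8,9.28, 8*sqrt (11 ) ] 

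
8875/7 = 8875/7=1267.86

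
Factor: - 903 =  - 3^1*7^1*43^1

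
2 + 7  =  9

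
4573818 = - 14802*( - 309)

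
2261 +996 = 3257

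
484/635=484/635 = 0.76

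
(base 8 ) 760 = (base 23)ld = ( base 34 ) EK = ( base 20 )14G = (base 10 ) 496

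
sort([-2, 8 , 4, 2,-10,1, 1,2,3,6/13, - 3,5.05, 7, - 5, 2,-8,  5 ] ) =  [-10, - 8, - 5,-3,-2, 6/13, 1, 1, 2 , 2, 2, 3, 4, 5 , 5.05, 7,8]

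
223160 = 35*6376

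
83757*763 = 63906591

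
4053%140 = 133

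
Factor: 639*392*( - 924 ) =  - 2^5 *3^3*7^3*11^1*71^1 =- 231450912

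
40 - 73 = -33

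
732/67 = 732/67 = 10.93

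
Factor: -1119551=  - 197^1*5683^1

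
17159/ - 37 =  - 17159/37  =  - 463.76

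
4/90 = 2/45= 0.04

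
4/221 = 4/221 = 0.02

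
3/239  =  3/239 = 0.01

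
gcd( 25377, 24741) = 3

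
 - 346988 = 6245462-6592450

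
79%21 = 16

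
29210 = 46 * 635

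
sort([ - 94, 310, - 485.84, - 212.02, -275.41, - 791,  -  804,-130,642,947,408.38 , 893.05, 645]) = [-804, - 791, - 485.84,  -  275.41,-212.02,  -  130,-94, 310,408.38,642,645, 893.05, 947 ]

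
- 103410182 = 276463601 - 379873783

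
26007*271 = 7047897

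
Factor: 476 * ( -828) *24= - 9459072 =-2^7*3^3 *7^1*17^1*23^1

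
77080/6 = 38540/3 = 12846.67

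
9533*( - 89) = - 848437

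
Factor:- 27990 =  - 2^1*3^2*5^1*311^1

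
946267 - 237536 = 708731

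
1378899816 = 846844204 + 532055612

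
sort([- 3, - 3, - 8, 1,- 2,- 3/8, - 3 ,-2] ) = [  -  8,-3,-3,- 3,- 2, - 2,- 3/8 , 1] 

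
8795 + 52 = 8847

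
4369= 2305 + 2064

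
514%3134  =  514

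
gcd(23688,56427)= 21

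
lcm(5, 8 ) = 40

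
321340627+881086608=1202427235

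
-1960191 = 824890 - 2785081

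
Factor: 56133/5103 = 11 = 11^1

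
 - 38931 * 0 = 0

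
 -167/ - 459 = 167/459 = 0.36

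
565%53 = 35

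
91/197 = 91/197= 0.46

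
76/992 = 19/248 = 0.08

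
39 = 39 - 0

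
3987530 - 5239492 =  - 1251962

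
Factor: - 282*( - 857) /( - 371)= - 241674/371= - 2^1 * 3^1*7^( - 1 )*47^1*53^( - 1)*857^1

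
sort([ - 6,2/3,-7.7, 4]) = [ - 7.7, - 6, 2/3,4]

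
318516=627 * 508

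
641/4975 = 641/4975 = 0.13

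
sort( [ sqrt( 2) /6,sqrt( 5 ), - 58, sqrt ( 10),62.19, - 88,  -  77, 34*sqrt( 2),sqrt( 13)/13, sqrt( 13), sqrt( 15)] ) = [ - 88, - 77, -58,sqrt ( 2)/6 , sqrt( 13) /13,  sqrt (5 ),sqrt( 10), sqrt( 13),sqrt(15),34*sqrt ( 2 ),62.19] 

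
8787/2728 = 8787/2728 = 3.22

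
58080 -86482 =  - 28402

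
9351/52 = 9351/52 = 179.83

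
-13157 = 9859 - 23016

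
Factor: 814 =2^1*11^1*37^1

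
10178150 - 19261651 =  - 9083501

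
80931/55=1471 + 26/55=1471.47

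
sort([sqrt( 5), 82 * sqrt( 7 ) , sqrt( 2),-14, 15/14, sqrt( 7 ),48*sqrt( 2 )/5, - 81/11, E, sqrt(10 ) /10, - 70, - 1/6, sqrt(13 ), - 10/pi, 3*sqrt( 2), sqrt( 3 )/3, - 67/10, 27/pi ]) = [ - 70, - 14, - 81/11, - 67/10,  -  10/pi, - 1/6,sqrt( 10) /10, sqrt( 3)/3,15/14,sqrt( 2), sqrt(5 ),sqrt( 7 ), E, sqrt ( 13),3*sqrt (2), 27/pi, 48*sqrt( 2)/5, 82 *sqrt( 7) ] 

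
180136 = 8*22517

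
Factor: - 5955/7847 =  - 3^1*5^1*7^( - 1 ) * 19^( - 1)*59^(-1)*397^1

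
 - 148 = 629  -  777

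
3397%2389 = 1008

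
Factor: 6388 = 2^2* 1597^1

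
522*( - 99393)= - 51883146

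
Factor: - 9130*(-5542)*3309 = 2^2*3^1*5^1*11^1*17^1*83^1*163^1*1103^1 = 167430304140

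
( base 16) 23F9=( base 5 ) 243314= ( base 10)9209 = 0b10001111111001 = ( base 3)110122002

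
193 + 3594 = 3787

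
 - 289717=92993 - 382710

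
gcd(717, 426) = 3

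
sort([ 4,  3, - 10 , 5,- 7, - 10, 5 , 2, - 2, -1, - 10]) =[- 10 , - 10,  -  10, - 7 , - 2 , - 1,  2, 3, 4,  5,  5] 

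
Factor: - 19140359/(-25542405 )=3^( - 3)  *5^( - 1) * 37^1*67^1*151^(-1 )*179^( - 1)*1103^1 = 2734337/3648915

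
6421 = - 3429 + 9850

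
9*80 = 720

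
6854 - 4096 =2758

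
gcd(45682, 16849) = 7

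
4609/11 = 419 = 419.00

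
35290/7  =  35290/7 = 5041.43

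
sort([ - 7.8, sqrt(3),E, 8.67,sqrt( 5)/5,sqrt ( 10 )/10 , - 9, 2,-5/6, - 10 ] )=[ - 10 , - 9,  -  7.8, - 5/6,sqrt(10) /10,sqrt( 5)/5,sqrt(3 ), 2, E,8.67]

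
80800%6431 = 3628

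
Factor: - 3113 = - 11^1*283^1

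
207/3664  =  207/3664=0.06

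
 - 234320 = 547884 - 782204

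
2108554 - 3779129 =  - 1670575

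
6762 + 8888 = 15650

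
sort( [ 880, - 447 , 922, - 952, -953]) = [-953, - 952,-447,  880, 922]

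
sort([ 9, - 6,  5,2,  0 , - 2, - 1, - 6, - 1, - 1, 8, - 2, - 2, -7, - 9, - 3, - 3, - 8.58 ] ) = [ - 9,- 8.58, - 7, - 6,-6, - 3,- 3, - 2,-2, - 2, - 1,  -  1, -1, 0,2, 5, 8,9 ]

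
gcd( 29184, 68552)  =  152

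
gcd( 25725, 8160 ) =15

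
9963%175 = 163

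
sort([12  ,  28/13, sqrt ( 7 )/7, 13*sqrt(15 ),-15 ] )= [ - 15, sqrt( 7 ) /7, 28/13, 12, 13*sqrt(15)]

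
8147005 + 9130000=17277005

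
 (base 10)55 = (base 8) 67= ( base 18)31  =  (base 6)131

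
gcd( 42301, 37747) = 1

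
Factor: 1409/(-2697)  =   - 3^ ( - 1)*29^( - 1)*31^ ( - 1)*1409^1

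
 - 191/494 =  - 1 + 303/494 = - 0.39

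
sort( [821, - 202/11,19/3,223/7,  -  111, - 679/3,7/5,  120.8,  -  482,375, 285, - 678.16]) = [-678.16, - 482 , - 679/3,-111, - 202/11,7/5,19/3, 223/7,120.8 , 285, 375, 821 ]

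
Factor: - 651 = -3^1*7^1*31^1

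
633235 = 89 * 7115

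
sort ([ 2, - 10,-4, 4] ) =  [ - 10, - 4,  2, 4]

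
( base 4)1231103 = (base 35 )5ou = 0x1b53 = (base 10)6995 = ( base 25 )B4K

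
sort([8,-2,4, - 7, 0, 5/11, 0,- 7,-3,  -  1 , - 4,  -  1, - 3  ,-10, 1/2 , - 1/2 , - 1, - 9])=[ - 10 , - 9, - 7, - 7 , - 4, - 3, - 3, - 2, - 1, - 1 , - 1, - 1/2,0, 0 , 5/11,1/2, 4,8]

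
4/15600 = 1/3900 = 0.00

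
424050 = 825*514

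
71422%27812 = 15798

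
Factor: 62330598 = 2^1*3^2 * 11^1*23^1 * 13687^1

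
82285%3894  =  511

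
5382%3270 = 2112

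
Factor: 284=2^2*71^1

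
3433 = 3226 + 207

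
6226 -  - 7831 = 14057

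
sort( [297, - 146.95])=[-146.95,  297 ] 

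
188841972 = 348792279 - 159950307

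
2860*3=8580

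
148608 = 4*37152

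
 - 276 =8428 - 8704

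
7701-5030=2671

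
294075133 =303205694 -9130561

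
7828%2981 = 1866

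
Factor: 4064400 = 2^4*3^2  *  5^2*1129^1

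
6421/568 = 6421/568 = 11.30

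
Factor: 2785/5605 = 557/1121 = 19^(-1) * 59^(-1 )*557^1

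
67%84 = 67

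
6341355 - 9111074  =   - 2769719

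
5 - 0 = 5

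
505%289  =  216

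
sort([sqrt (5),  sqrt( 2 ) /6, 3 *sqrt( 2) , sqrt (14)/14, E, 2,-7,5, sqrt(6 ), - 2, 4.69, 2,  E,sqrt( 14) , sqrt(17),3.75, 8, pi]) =[ - 7, - 2, sqrt( 2 ) /6,sqrt(14) /14,2,  2, sqrt (5),sqrt (6),E,  E,  pi,sqrt(14),3.75,  sqrt(17),3 * sqrt ( 2),4.69, 5,  8 ]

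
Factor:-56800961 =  - 7^1*17^1* 23^1 * 20753^1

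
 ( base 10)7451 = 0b1110100011011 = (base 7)30503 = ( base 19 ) 11c3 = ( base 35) 62V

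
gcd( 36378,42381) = 9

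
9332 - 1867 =7465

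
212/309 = 212/309 = 0.69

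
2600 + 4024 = 6624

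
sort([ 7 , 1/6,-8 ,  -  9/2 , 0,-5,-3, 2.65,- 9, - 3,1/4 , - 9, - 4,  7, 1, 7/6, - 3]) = [ - 9, -9,-8, - 5, - 9/2,-4, - 3, - 3, - 3,0,1/6, 1/4,1 , 7/6 , 2.65, 7,7 ]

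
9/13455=1/1495= 0.00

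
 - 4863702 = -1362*3571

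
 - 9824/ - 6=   1637 + 1/3 = 1637.33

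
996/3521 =996/3521 = 0.28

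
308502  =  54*5713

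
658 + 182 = 840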